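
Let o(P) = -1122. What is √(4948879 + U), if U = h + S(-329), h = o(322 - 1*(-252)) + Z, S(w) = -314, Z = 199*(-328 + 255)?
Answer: 2*√1233229 ≈ 2221.0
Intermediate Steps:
Z = -14527 (Z = 199*(-73) = -14527)
h = -15649 (h = -1122 - 14527 = -15649)
U = -15963 (U = -15649 - 314 = -15963)
√(4948879 + U) = √(4948879 - 15963) = √4932916 = 2*√1233229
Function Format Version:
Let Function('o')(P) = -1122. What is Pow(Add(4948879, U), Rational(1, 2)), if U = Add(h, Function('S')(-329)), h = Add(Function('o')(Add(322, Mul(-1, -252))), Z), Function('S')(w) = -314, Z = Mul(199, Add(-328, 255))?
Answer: Mul(2, Pow(1233229, Rational(1, 2))) ≈ 2221.0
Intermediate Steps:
Z = -14527 (Z = Mul(199, -73) = -14527)
h = -15649 (h = Add(-1122, -14527) = -15649)
U = -15963 (U = Add(-15649, -314) = -15963)
Pow(Add(4948879, U), Rational(1, 2)) = Pow(Add(4948879, -15963), Rational(1, 2)) = Pow(4932916, Rational(1, 2)) = Mul(2, Pow(1233229, Rational(1, 2)))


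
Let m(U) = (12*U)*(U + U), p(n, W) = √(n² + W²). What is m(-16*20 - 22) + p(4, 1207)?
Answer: 2807136 + √1456865 ≈ 2.8083e+6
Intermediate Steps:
p(n, W) = √(W² + n²)
m(U) = 24*U² (m(U) = (12*U)*(2*U) = 24*U²)
m(-16*20 - 22) + p(4, 1207) = 24*(-16*20 - 22)² + √(1207² + 4²) = 24*(-320 - 22)² + √(1456849 + 16) = 24*(-342)² + √1456865 = 24*116964 + √1456865 = 2807136 + √1456865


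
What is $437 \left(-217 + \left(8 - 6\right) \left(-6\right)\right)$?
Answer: $-100073$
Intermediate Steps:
$437 \left(-217 + \left(8 - 6\right) \left(-6\right)\right) = 437 \left(-217 + 2 \left(-6\right)\right) = 437 \left(-217 - 12\right) = 437 \left(-229\right) = -100073$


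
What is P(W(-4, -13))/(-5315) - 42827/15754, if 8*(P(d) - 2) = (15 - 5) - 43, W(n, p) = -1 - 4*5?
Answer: -910368111/334930040 ≈ -2.7181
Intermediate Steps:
W(n, p) = -21 (W(n, p) = -1 - 20 = -21)
P(d) = -17/8 (P(d) = 2 + ((15 - 5) - 43)/8 = 2 + (10 - 43)/8 = 2 + (⅛)*(-33) = 2 - 33/8 = -17/8)
P(W(-4, -13))/(-5315) - 42827/15754 = -17/8/(-5315) - 42827/15754 = -17/8*(-1/5315) - 42827*1/15754 = 17/42520 - 42827/15754 = -910368111/334930040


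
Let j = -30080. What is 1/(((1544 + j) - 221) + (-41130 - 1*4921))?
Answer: -1/74808 ≈ -1.3368e-5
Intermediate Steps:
1/(((1544 + j) - 221) + (-41130 - 1*4921)) = 1/(((1544 - 30080) - 221) + (-41130 - 1*4921)) = 1/((-28536 - 221) + (-41130 - 4921)) = 1/(-28757 - 46051) = 1/(-74808) = -1/74808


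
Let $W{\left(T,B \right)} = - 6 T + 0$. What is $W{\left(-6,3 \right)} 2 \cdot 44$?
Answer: $3168$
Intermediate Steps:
$W{\left(T,B \right)} = - 6 T$
$W{\left(-6,3 \right)} 2 \cdot 44 = \left(-6\right) \left(-6\right) 2 \cdot 44 = 36 \cdot 2 \cdot 44 = 72 \cdot 44 = 3168$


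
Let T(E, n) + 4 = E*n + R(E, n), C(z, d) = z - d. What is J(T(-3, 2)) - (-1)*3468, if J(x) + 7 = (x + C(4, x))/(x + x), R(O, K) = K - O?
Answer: 17303/5 ≈ 3460.6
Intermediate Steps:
T(E, n) = -4 + n - E + E*n (T(E, n) = -4 + (E*n + (n - E)) = -4 + (n - E + E*n) = -4 + n - E + E*n)
J(x) = -7 + 2/x (J(x) = -7 + (x + (4 - x))/(x + x) = -7 + 4/((2*x)) = -7 + 4*(1/(2*x)) = -7 + 2/x)
J(T(-3, 2)) - (-1)*3468 = (-7 + 2/(-4 + 2 - 1*(-3) - 3*2)) - (-1)*3468 = (-7 + 2/(-4 + 2 + 3 - 6)) - 1*(-3468) = (-7 + 2/(-5)) + 3468 = (-7 + 2*(-⅕)) + 3468 = (-7 - ⅖) + 3468 = -37/5 + 3468 = 17303/5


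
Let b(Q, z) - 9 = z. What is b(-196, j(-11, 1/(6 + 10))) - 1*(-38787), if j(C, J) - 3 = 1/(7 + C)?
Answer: 155195/4 ≈ 38799.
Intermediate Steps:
j(C, J) = 3 + 1/(7 + C)
b(Q, z) = 9 + z
b(-196, j(-11, 1/(6 + 10))) - 1*(-38787) = (9 + (22 + 3*(-11))/(7 - 11)) - 1*(-38787) = (9 + (22 - 33)/(-4)) + 38787 = (9 - 1/4*(-11)) + 38787 = (9 + 11/4) + 38787 = 47/4 + 38787 = 155195/4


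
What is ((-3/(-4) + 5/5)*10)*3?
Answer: 105/2 ≈ 52.500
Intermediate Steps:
((-3/(-4) + 5/5)*10)*3 = ((-3*(-1/4) + 5*(1/5))*10)*3 = ((3/4 + 1)*10)*3 = ((7/4)*10)*3 = (35/2)*3 = 105/2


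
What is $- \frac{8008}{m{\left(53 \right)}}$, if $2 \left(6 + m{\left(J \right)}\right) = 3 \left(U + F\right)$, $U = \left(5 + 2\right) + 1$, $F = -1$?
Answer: $- \frac{16016}{9} \approx -1779.6$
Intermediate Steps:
$U = 8$ ($U = 7 + 1 = 8$)
$m{\left(J \right)} = \frac{9}{2}$ ($m{\left(J \right)} = -6 + \frac{3 \left(8 - 1\right)}{2} = -6 + \frac{3 \cdot 7}{2} = -6 + \frac{1}{2} \cdot 21 = -6 + \frac{21}{2} = \frac{9}{2}$)
$- \frac{8008}{m{\left(53 \right)}} = - \frac{8008}{\frac{9}{2}} = \left(-8008\right) \frac{2}{9} = - \frac{16016}{9}$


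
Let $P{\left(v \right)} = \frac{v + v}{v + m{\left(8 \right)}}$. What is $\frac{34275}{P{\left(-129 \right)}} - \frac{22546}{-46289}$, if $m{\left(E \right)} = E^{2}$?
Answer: $\frac{34377307581}{3980854} \approx 8635.7$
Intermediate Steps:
$P{\left(v \right)} = \frac{2 v}{64 + v}$ ($P{\left(v \right)} = \frac{v + v}{v + 8^{2}} = \frac{2 v}{v + 64} = \frac{2 v}{64 + v}$)
$\frac{34275}{P{\left(-129 \right)}} - \frac{22546}{-46289} = \frac{34275}{2 \left(-129\right) \frac{1}{64 - 129}} - \frac{22546}{-46289} = \frac{34275}{2 \left(-129\right) \frac{1}{-65}} - - \frac{22546}{46289} = \frac{34275}{2 \left(-129\right) \left(- \frac{1}{65}\right)} + \frac{22546}{46289} = \frac{34275}{\frac{258}{65}} + \frac{22546}{46289} = 34275 \cdot \frac{65}{258} + \frac{22546}{46289} = \frac{742625}{86} + \frac{22546}{46289} = \frac{34377307581}{3980854}$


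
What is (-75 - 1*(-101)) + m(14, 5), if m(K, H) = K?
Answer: 40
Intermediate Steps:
(-75 - 1*(-101)) + m(14, 5) = (-75 - 1*(-101)) + 14 = (-75 + 101) + 14 = 26 + 14 = 40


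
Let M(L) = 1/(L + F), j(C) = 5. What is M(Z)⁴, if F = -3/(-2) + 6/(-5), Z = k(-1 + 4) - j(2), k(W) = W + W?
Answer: 10000/28561 ≈ 0.35013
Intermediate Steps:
k(W) = 2*W
Z = 1 (Z = 2*(-1 + 4) - 1*5 = 2*3 - 5 = 6 - 5 = 1)
F = 3/10 (F = -3*(-½) + 6*(-⅕) = 3/2 - 6/5 = 3/10 ≈ 0.30000)
M(L) = 1/(3/10 + L) (M(L) = 1/(L + 3/10) = 1/(3/10 + L))
M(Z)⁴ = (10/(3 + 10*1))⁴ = (10/(3 + 10))⁴ = (10/13)⁴ = 10000/28561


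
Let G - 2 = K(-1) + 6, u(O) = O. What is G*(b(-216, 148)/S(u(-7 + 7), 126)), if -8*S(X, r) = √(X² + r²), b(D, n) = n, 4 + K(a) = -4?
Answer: 0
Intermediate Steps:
K(a) = -8 (K(a) = -4 - 4 = -8)
S(X, r) = -√(X² + r²)/8
G = 0 (G = 2 + (-8 + 6) = 2 - 2 = 0)
G*(b(-216, 148)/S(u(-7 + 7), 126)) = 0*(148/((-√((-7 + 7)² + 126²)/8))) = 0*(148/((-√(0² + 15876)/8))) = 0*(148/((-√(0 + 15876)/8))) = 0*(148/((-√15876/8))) = 0*(148/((-⅛*126))) = 0*(148/(-63/4)) = 0*(148*(-4/63)) = 0*(-592/63) = 0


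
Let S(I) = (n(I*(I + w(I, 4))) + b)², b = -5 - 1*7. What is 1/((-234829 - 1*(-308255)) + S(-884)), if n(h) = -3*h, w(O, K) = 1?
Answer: 1/5483690099410 ≈ 1.8236e-13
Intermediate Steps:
b = -12 (b = -5 - 7 = -12)
S(I) = (-12 - 3*I*(1 + I))² (S(I) = (-3*I*(I + 1) - 12)² = (-3*I*(1 + I) - 12)² = (-12 - 3*I*(1 + I))²)
1/((-234829 - 1*(-308255)) + S(-884)) = 1/((-234829 - 1*(-308255)) + 9*(4 - 884*(1 - 884))²) = 1/((-234829 + 308255) + 9*(4 - 884*(-883))²) = 1/(73426 + 9*(4 + 780572)²) = 1/(73426 + 9*780576²) = 1/(73426 + 9*609298891776) = 1/(73426 + 5483690025984) = 1/5483690099410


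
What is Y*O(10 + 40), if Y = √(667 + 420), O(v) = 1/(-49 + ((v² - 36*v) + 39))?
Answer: √1087/690 ≈ 0.047782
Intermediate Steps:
O(v) = 1/(-10 + v² - 36*v) (O(v) = 1/(-49 + (39 + v² - 36*v)) = 1/(-10 + v² - 36*v))
Y = √1087 ≈ 32.970
Y*O(10 + 40) = √1087/(-10 + (10 + 40)² - 36*(10 + 40)) = √1087/(-10 + 50² - 36*50) = √1087/(-10 + 2500 - 1800) = √1087/690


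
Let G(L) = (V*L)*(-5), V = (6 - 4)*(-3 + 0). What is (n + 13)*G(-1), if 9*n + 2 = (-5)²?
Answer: -1400/3 ≈ -466.67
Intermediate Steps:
n = 23/9 (n = -2/9 + (⅑)*(-5)² = -2/9 + (⅑)*25 = -2/9 + 25/9 = 23/9 ≈ 2.5556)
V = -6 (V = 2*(-3) = -6)
G(L) = 30*L (G(L) = -6*L*(-5) = 30*L)
(n + 13)*G(-1) = (23/9 + 13)*(30*(-1)) = (140/9)*(-30) = -1400/3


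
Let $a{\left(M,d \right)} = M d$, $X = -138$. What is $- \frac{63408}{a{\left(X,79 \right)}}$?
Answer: $\frac{10568}{1817} \approx 5.8162$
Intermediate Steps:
$- \frac{63408}{a{\left(X,79 \right)}} = - \frac{63408}{\left(-138\right) 79} = - \frac{63408}{-10902} = \left(-63408\right) \left(- \frac{1}{10902}\right) = \frac{10568}{1817}$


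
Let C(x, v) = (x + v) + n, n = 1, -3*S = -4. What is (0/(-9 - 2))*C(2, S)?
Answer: 0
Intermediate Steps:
S = 4/3 (S = -⅓*(-4) = 4/3 ≈ 1.3333)
C(x, v) = 1 + v + x (C(x, v) = (x + v) + 1 = (v + x) + 1 = 1 + v + x)
(0/(-9 - 2))*C(2, S) = (0/(-9 - 2))*(1 + 4/3 + 2) = (0/(-11))*(13/3) = -1/11*0*(13/3) = 0*(13/3) = 0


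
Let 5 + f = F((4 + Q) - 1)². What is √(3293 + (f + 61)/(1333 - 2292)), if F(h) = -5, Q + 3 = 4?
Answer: √3028431854/959 ≈ 57.384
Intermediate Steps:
Q = 1 (Q = -3 + 4 = 1)
f = 20 (f = -5 + (-5)² = -5 + 25 = 20)
√(3293 + (f + 61)/(1333 - 2292)) = √(3293 + (20 + 61)/(1333 - 2292)) = √(3293 + 81/(-959)) = √(3293 + 81*(-1/959)) = √(3293 - 81/959) = √(3157906/959) = √3028431854/959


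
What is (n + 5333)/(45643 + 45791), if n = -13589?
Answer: -1376/15239 ≈ -0.090295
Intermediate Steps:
(n + 5333)/(45643 + 45791) = (-13589 + 5333)/(45643 + 45791) = -8256/91434 = -8256*1/91434 = -1376/15239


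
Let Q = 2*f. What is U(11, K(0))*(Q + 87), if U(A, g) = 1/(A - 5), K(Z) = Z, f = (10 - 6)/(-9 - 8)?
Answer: 1471/102 ≈ 14.422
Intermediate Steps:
f = -4/17 (f = 4/(-17) = 4*(-1/17) = -4/17 ≈ -0.23529)
U(A, g) = 1/(-5 + A)
Q = -8/17 (Q = 2*(-4/17) = -8/17 ≈ -0.47059)
U(11, K(0))*(Q + 87) = (-8/17 + 87)/(-5 + 11) = (1471/17)/6 = (⅙)*(1471/17) = 1471/102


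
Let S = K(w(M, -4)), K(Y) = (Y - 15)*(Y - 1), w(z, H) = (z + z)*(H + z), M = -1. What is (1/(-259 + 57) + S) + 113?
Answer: 13735/202 ≈ 67.995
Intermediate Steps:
w(z, H) = 2*z*(H + z) (w(z, H) = (2*z)*(H + z) = 2*z*(H + z))
K(Y) = (-1 + Y)*(-15 + Y) (K(Y) = (-15 + Y)*(-1 + Y) = (-1 + Y)*(-15 + Y))
S = -45 (S = 15 + (2*(-1)*(-4 - 1))² - 32*(-1)*(-4 - 1) = 15 + (2*(-1)*(-5))² - 32*(-1)*(-5) = 15 + 10² - 16*10 = 15 + 100 - 160 = -45)
(1/(-259 + 57) + S) + 113 = (1/(-259 + 57) - 45) + 113 = (1/(-202) - 45) + 113 = (-1/202 - 45) + 113 = -9091/202 + 113 = 13735/202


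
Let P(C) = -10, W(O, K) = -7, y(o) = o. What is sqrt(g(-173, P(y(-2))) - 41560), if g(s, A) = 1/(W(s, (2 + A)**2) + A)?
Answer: I*sqrt(12010857)/17 ≈ 203.86*I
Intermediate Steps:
g(s, A) = 1/(-7 + A)
sqrt(g(-173, P(y(-2))) - 41560) = sqrt(1/(-7 - 10) - 41560) = sqrt(1/(-17) - 41560) = sqrt(-1/17 - 41560) = sqrt(-706521/17) = I*sqrt(12010857)/17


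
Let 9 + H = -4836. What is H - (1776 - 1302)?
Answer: -5319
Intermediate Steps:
H = -4845 (H = -9 - 4836 = -4845)
H - (1776 - 1302) = -4845 - (1776 - 1302) = -4845 - 1*474 = -4845 - 474 = -5319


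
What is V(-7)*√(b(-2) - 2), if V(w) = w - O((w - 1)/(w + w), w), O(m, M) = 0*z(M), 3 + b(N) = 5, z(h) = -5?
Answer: 0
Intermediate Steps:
b(N) = 2 (b(N) = -3 + 5 = 2)
O(m, M) = 0 (O(m, M) = 0*(-5) = 0)
V(w) = w (V(w) = w - 1*0 = w + 0 = w)
V(-7)*√(b(-2) - 2) = -7*√(2 - 2) = -7*√0 = -7*0 = 0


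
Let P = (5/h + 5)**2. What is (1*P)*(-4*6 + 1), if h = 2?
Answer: -5175/4 ≈ -1293.8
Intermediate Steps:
P = 225/4 (P = (5/2 + 5)**2 = (15/2)**2 = 225/4 ≈ 56.250)
(1*P)*(-4*6 + 1) = (1*(225/4))*(-4*6 + 1) = 225*(-24 + 1)/4 = (225/4)*(-23) = -5175/4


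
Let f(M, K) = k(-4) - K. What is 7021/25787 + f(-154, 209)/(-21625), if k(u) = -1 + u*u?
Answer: 156831803/557643875 ≈ 0.28124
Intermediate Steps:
k(u) = -1 + u²
f(M, K) = 15 - K (f(M, K) = (-1 + (-4)²) - K = (-1 + 16) - K = 15 - K)
7021/25787 + f(-154, 209)/(-21625) = 7021/25787 + (15 - 1*209)/(-21625) = 7021*(1/25787) + (15 - 209)*(-1/21625) = 7021/25787 - 194*(-1/21625) = 7021/25787 + 194/21625 = 156831803/557643875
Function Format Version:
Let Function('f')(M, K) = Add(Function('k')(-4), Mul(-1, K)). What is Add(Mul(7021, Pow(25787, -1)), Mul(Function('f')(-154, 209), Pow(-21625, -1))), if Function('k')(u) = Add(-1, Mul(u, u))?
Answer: Rational(156831803, 557643875) ≈ 0.28124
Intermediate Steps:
Function('k')(u) = Add(-1, Pow(u, 2))
Function('f')(M, K) = Add(15, Mul(-1, K)) (Function('f')(M, K) = Add(Add(-1, Pow(-4, 2)), Mul(-1, K)) = Add(Add(-1, 16), Mul(-1, K)) = Add(15, Mul(-1, K)))
Add(Mul(7021, Pow(25787, -1)), Mul(Function('f')(-154, 209), Pow(-21625, -1))) = Add(Mul(7021, Pow(25787, -1)), Mul(Add(15, Mul(-1, 209)), Pow(-21625, -1))) = Add(Mul(7021, Rational(1, 25787)), Mul(Add(15, -209), Rational(-1, 21625))) = Add(Rational(7021, 25787), Mul(-194, Rational(-1, 21625))) = Add(Rational(7021, 25787), Rational(194, 21625)) = Rational(156831803, 557643875)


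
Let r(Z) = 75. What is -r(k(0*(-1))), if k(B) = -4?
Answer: -75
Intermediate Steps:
-r(k(0*(-1))) = -1*75 = -75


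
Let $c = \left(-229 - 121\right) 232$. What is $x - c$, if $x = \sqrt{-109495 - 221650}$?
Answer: $81200 + i \sqrt{331145} \approx 81200.0 + 575.45 i$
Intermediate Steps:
$c = -81200$ ($c = \left(-350\right) 232 = -81200$)
$x = i \sqrt{331145}$ ($x = \sqrt{-331145} = i \sqrt{331145} \approx 575.45 i$)
$x - c = i \sqrt{331145} - -81200 = i \sqrt{331145} + 81200 = 81200 + i \sqrt{331145}$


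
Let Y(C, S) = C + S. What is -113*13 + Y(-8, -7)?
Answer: -1484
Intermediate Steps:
-113*13 + Y(-8, -7) = -113*13 + (-8 - 7) = -1469 - 15 = -1484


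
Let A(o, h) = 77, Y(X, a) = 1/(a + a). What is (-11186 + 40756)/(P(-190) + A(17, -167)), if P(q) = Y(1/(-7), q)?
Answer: 11236600/29259 ≈ 384.04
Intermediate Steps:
Y(X, a) = 1/(2*a)
P(q) = 1/(2*q)
(-11186 + 40756)/(P(-190) + A(17, -167)) = (-11186 + 40756)/((½)/(-190) + 77) = 29570/((½)*(-1/190) + 77) = 29570/(-1/380 + 77) = 29570/(29259/380) = 29570*(380/29259) = 11236600/29259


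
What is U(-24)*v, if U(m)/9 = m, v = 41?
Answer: -8856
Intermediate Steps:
U(m) = 9*m
U(-24)*v = (9*(-24))*41 = -216*41 = -8856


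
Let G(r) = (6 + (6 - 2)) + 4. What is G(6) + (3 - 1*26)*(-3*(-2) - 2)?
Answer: -78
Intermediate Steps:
G(r) = 14 (G(r) = (6 + 4) + 4 = 10 + 4 = 14)
G(6) + (3 - 1*26)*(-3*(-2) - 2) = 14 + (3 - 1*26)*(-3*(-2) - 2) = 14 + (3 - 26)*(6 - 2) = 14 - 23*4 = 14 - 92 = -78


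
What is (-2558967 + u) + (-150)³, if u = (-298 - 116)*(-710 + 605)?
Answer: -5890497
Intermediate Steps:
u = 43470 (u = -414*(-105) = 43470)
(-2558967 + u) + (-150)³ = (-2558967 + 43470) + (-150)³ = -2515497 - 3375000 = -5890497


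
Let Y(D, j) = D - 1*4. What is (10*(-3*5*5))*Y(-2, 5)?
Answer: 4500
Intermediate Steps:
Y(D, j) = -4 + D (Y(D, j) = D - 4 = -4 + D)
(10*(-3*5*5))*Y(-2, 5) = (10*(-3*5*5))*(-4 - 2) = (10*(-15*5))*(-6) = (10*(-75))*(-6) = -750*(-6) = 4500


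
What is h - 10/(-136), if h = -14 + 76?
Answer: 4221/68 ≈ 62.074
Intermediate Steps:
h = 62
h - 10/(-136) = 62 - 10/(-136) = 62 - 1/136*(-10) = 62 + 5/68 = 4221/68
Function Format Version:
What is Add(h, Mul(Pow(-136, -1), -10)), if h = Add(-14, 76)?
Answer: Rational(4221, 68) ≈ 62.074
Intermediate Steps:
h = 62
Add(h, Mul(Pow(-136, -1), -10)) = Add(62, Mul(Pow(-136, -1), -10)) = Add(62, Mul(Rational(-1, 136), -10)) = Add(62, Rational(5, 68)) = Rational(4221, 68)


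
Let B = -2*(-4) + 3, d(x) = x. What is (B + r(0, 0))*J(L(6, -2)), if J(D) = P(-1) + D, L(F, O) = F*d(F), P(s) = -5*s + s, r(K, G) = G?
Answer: 440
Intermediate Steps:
P(s) = -4*s
L(F, O) = F² (L(F, O) = F*F = F²)
B = 11 (B = 8 + 3 = 11)
J(D) = 4 + D (J(D) = -4*(-1) + D = 4 + D)
(B + r(0, 0))*J(L(6, -2)) = (11 + 0)*(4 + 6²) = 11*(4 + 36) = 11*40 = 440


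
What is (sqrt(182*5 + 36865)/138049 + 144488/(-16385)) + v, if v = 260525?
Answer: 4268557637/16385 + 5*sqrt(1511)/138049 ≈ 2.6052e+5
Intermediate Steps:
(sqrt(182*5 + 36865)/138049 + 144488/(-16385)) + v = (sqrt(182*5 + 36865)/138049 + 144488/(-16385)) + 260525 = (sqrt(910 + 36865)*(1/138049) + 144488*(-1/16385)) + 260525 = (sqrt(37775)*(1/138049) - 144488/16385) + 260525 = ((5*sqrt(1511))*(1/138049) - 144488/16385) + 260525 = (5*sqrt(1511)/138049 - 144488/16385) + 260525 = (-144488/16385 + 5*sqrt(1511)/138049) + 260525 = 4268557637/16385 + 5*sqrt(1511)/138049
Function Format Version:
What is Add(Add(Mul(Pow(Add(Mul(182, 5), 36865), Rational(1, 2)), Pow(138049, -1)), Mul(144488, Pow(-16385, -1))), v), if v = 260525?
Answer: Add(Rational(4268557637, 16385), Mul(Rational(5, 138049), Pow(1511, Rational(1, 2)))) ≈ 2.6052e+5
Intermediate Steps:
Add(Add(Mul(Pow(Add(Mul(182, 5), 36865), Rational(1, 2)), Pow(138049, -1)), Mul(144488, Pow(-16385, -1))), v) = Add(Add(Mul(Pow(Add(Mul(182, 5), 36865), Rational(1, 2)), Pow(138049, -1)), Mul(144488, Pow(-16385, -1))), 260525) = Add(Add(Mul(Pow(Add(910, 36865), Rational(1, 2)), Rational(1, 138049)), Mul(144488, Rational(-1, 16385))), 260525) = Add(Add(Mul(Pow(37775, Rational(1, 2)), Rational(1, 138049)), Rational(-144488, 16385)), 260525) = Add(Add(Mul(Mul(5, Pow(1511, Rational(1, 2))), Rational(1, 138049)), Rational(-144488, 16385)), 260525) = Add(Add(Mul(Rational(5, 138049), Pow(1511, Rational(1, 2))), Rational(-144488, 16385)), 260525) = Add(Add(Rational(-144488, 16385), Mul(Rational(5, 138049), Pow(1511, Rational(1, 2)))), 260525) = Add(Rational(4268557637, 16385), Mul(Rational(5, 138049), Pow(1511, Rational(1, 2))))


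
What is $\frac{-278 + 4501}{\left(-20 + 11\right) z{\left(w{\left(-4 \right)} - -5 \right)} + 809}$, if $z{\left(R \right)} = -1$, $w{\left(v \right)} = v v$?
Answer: $\frac{4223}{818} \approx 5.1626$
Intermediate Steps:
$w{\left(v \right)} = v^{2}$
$\frac{-278 + 4501}{\left(-20 + 11\right) z{\left(w{\left(-4 \right)} - -5 \right)} + 809} = \frac{-278 + 4501}{\left(-20 + 11\right) \left(-1\right) + 809} = \frac{4223}{\left(-9\right) \left(-1\right) + 809} = \frac{4223}{9 + 809} = \frac{4223}{818}$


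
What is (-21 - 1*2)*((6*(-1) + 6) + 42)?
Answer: -966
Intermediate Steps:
(-21 - 1*2)*((6*(-1) + 6) + 42) = (-21 - 2)*((-6 + 6) + 42) = -23*(0 + 42) = -23*42 = -966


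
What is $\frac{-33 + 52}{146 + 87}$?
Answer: $\frac{19}{233} \approx 0.081545$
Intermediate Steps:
$\frac{-33 + 52}{146 + 87} = \frac{19}{233}$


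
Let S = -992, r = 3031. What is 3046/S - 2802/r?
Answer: -6006005/1503376 ≈ -3.9950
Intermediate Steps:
3046/S - 2802/r = 3046/(-992) - 2802/3031 = 3046*(-1/992) - 2802*1/3031 = -1523/496 - 2802/3031 = -6006005/1503376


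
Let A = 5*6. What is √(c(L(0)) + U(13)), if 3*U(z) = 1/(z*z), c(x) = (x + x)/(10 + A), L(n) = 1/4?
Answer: √8805/780 ≈ 0.12030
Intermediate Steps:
A = 30
L(n) = ¼
c(x) = x/20 (c(x) = (x + x)/(10 + 30) = (2*x)/40 = (2*x)*(1/40) = x/20)
U(z) = 1/(3*z²) (U(z) = 1/(3*((z*z))) = 1/(3*(z²)) = 1/(3*z²))
√(c(L(0)) + U(13)) = √((1/20)*(¼) + (⅓)/13²) = √(1/80 + (⅓)*(1/169)) = √(1/80 + 1/507) = √(587/40560) = √8805/780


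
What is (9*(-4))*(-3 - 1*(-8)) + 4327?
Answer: 4147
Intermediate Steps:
(9*(-4))*(-3 - 1*(-8)) + 4327 = -36*(-3 + 8) + 4327 = -36*5 + 4327 = -180 + 4327 = 4147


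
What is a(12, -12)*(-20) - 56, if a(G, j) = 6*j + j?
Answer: 1624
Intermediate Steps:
a(G, j) = 7*j
a(12, -12)*(-20) - 56 = (7*(-12))*(-20) - 56 = -84*(-20) - 56 = 1680 - 56 = 1624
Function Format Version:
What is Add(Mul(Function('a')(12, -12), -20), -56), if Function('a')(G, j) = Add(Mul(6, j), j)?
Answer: 1624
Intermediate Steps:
Function('a')(G, j) = Mul(7, j)
Add(Mul(Function('a')(12, -12), -20), -56) = Add(Mul(Mul(7, -12), -20), -56) = Add(Mul(-84, -20), -56) = Add(1680, -56) = 1624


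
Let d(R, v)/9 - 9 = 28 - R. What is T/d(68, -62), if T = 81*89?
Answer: -801/31 ≈ -25.839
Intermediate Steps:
d(R, v) = 333 - 9*R (d(R, v) = 81 + 9*(28 - R) = 81 + (252 - 9*R) = 333 - 9*R)
T = 7209
T/d(68, -62) = 7209/(333 - 9*68) = 7209/(333 - 612) = 7209/(-279) = 7209*(-1/279) = -801/31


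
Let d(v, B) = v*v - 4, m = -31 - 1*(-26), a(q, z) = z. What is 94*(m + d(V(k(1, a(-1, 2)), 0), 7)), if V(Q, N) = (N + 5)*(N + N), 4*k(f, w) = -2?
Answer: -846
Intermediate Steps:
m = -5 (m = -31 + 26 = -5)
k(f, w) = -1/2 (k(f, w) = (1/4)*(-2) = -1/2)
V(Q, N) = 2*N*(5 + N) (V(Q, N) = (5 + N)*(2*N) = 2*N*(5 + N))
d(v, B) = -4 + v**2 (d(v, B) = v**2 - 4 = -4 + v**2)
94*(m + d(V(k(1, a(-1, 2)), 0), 7)) = 94*(-5 + (-4 + (2*0*(5 + 0))**2)) = 94*(-5 + (-4 + (2*0*5)**2)) = 94*(-5 + (-4 + 0**2)) = 94*(-5 + (-4 + 0)) = 94*(-5 - 4) = 94*(-9) = -846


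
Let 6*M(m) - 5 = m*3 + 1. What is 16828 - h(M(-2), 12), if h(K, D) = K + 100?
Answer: 16728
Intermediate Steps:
M(m) = 1 + m/2 (M(m) = 5/6 + (m*3 + 1)/6 = 5/6 + (3*m + 1)/6 = 5/6 + (1 + 3*m)/6 = 5/6 + (1/6 + m/2) = 1 + m/2)
h(K, D) = 100 + K
16828 - h(M(-2), 12) = 16828 - (100 + (1 + (1/2)*(-2))) = 16828 - (100 + (1 - 1)) = 16828 - (100 + 0) = 16828 - 1*100 = 16828 - 100 = 16728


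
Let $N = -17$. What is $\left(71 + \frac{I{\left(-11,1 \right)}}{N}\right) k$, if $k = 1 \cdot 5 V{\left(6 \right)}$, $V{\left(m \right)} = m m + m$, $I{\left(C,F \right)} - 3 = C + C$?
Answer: $\frac{257460}{17} \approx 15145.0$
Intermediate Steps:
$I{\left(C,F \right)} = 3 + 2 C$ ($I{\left(C,F \right)} = 3 + \left(C + C\right) = 3 + 2 C$)
$V{\left(m \right)} = m + m^{2}$ ($V{\left(m \right)} = m^{2} + m = m + m^{2}$)
$k = 210$ ($k = 1 \cdot 5 \cdot 6 \left(1 + 6\right) = 5 \cdot 6 \cdot 7 = 5 \cdot 42 = 210$)
$\left(71 + \frac{I{\left(-11,1 \right)}}{N}\right) k = \left(71 + \frac{3 + 2 \left(-11\right)}{-17}\right) 210 = \left(71 + \left(3 - 22\right) \left(- \frac{1}{17}\right)\right) 210 = \left(71 - - \frac{19}{17}\right) 210 = \left(71 + \frac{19}{17}\right) 210 = \frac{1226}{17} \cdot 210 = \frac{257460}{17}$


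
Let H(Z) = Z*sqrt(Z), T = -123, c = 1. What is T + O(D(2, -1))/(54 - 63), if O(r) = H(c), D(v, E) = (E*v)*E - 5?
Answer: -1108/9 ≈ -123.11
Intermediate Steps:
D(v, E) = -5 + v*E**2 (D(v, E) = v*E**2 - 5 = -5 + v*E**2)
H(Z) = Z**(3/2)
O(r) = 1 (O(r) = 1**(3/2) = 1)
T + O(D(2, -1))/(54 - 63) = -123 + 1/(54 - 63) = -123 + 1/(-9) = -123 + 1*(-1/9) = -123 - 1/9 = -1108/9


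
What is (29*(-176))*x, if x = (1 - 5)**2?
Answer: -81664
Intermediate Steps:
x = 16 (x = (-4)**2 = 16)
(29*(-176))*x = (29*(-176))*16 = -5104*16 = -81664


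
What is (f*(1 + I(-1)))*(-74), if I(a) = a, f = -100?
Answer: 0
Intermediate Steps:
(f*(1 + I(-1)))*(-74) = -100*(1 - 1)*(-74) = -100*0*(-74) = 0*(-74) = 0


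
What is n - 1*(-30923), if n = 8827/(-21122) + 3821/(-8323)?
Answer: 5436059934455/175798406 ≈ 30922.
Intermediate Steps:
n = -154174283/175798406 (n = 8827*(-1/21122) + 3821*(-1/8323) = -8827/21122 - 3821/8323 = -154174283/175798406 ≈ -0.87700)
n - 1*(-30923) = -154174283/175798406 - 1*(-30923) = -154174283/175798406 + 30923 = 5436059934455/175798406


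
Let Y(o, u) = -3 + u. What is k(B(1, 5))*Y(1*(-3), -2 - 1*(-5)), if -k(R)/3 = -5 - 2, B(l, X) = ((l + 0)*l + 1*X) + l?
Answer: 0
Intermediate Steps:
B(l, X) = X + l + l² (B(l, X) = (l*l + X) + l = (l² + X) + l = (X + l²) + l = X + l + l²)
k(R) = 21 (k(R) = -3*(-5 - 2) = -3*(-7) = 21)
k(B(1, 5))*Y(1*(-3), -2 - 1*(-5)) = 21*(-3 + (-2 - 1*(-5))) = 21*(-3 + (-2 + 5)) = 21*(-3 + 3) = 21*0 = 0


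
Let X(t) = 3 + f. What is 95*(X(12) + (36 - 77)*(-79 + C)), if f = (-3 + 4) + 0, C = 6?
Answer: 284715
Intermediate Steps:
f = 1 (f = 1 + 0 = 1)
X(t) = 4 (X(t) = 3 + 1 = 4)
95*(X(12) + (36 - 77)*(-79 + C)) = 95*(4 + (36 - 77)*(-79 + 6)) = 95*(4 - 41*(-73)) = 95*(4 + 2993) = 95*2997 = 284715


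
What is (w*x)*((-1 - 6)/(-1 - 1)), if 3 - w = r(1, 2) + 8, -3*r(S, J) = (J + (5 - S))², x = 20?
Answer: 490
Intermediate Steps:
r(S, J) = -(5 + J - S)²/3 (r(S, J) = -(J + (5 - S))²/3 = -(5 + J - S)²/3)
w = 7 (w = 3 - (-(5 + 2 - 1*1)²/3 + 8) = 3 - (-(5 + 2 - 1)²/3 + 8) = 3 - (-⅓*6² + 8) = 3 - (-⅓*36 + 8) = 3 - (-12 + 8) = 3 - 1*(-4) = 3 + 4 = 7)
(w*x)*((-1 - 6)/(-1 - 1)) = (7*20)*((-1 - 6)/(-1 - 1)) = 140*(-7/(-2)) = 140*(-7*(-½)) = 140*(7/2) = 490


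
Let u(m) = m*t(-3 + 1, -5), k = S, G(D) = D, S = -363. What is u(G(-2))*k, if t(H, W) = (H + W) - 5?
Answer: -8712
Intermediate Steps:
k = -363
t(H, W) = -5 + H + W
u(m) = -12*m (u(m) = m*(-5 + (-3 + 1) - 5) = m*(-5 - 2 - 5) = m*(-12) = -12*m)
u(G(-2))*k = -12*(-2)*(-363) = 24*(-363) = -8712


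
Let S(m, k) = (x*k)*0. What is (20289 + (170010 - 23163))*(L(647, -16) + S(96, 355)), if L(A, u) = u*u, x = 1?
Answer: 42786816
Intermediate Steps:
S(m, k) = 0 (S(m, k) = (1*k)*0 = k*0 = 0)
L(A, u) = u**2
(20289 + (170010 - 23163))*(L(647, -16) + S(96, 355)) = (20289 + (170010 - 23163))*((-16)**2 + 0) = (20289 + 146847)*(256 + 0) = 167136*256 = 42786816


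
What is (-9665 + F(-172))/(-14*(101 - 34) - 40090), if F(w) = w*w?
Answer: -19919/41028 ≈ -0.48550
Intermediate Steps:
F(w) = w²
(-9665 + F(-172))/(-14*(101 - 34) - 40090) = (-9665 + (-172)²)/(-14*(101 - 34) - 40090) = (-9665 + 29584)/(-14*67 - 40090) = 19919/(-938 - 40090) = 19919/(-41028) = 19919*(-1/41028) = -19919/41028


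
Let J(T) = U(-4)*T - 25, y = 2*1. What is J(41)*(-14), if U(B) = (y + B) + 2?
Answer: 350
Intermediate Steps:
y = 2
U(B) = 4 + B (U(B) = (2 + B) + 2 = 4 + B)
J(T) = -25 (J(T) = (4 - 4)*T - 25 = 0*T - 25 = 0 - 25 = -25)
J(41)*(-14) = -25*(-14) = 350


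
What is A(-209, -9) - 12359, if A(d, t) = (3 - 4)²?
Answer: -12358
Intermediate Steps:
A(d, t) = 1 (A(d, t) = (-1)² = 1)
A(-209, -9) - 12359 = 1 - 12359 = -12358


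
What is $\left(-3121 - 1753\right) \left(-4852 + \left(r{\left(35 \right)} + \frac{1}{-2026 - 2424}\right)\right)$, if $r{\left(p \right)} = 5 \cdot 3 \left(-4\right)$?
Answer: $\frac{53268923237}{2225} \approx 2.3941 \cdot 10^{7}$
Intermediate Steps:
$r{\left(p \right)} = -60$ ($r{\left(p \right)} = 15 \left(-4\right) = -60$)
$\left(-3121 - 1753\right) \left(-4852 + \left(r{\left(35 \right)} + \frac{1}{-2026 - 2424}\right)\right) = \left(-3121 - 1753\right) \left(-4852 - \left(60 - \frac{1}{-2026 - 2424}\right)\right) = - 4874 \left(-4852 - \left(60 - \frac{1}{-4450}\right)\right) = - 4874 \left(-4852 - \frac{267001}{4450}\right) = \left(-4874\right) \left(- \frac{21858401}{4450}\right) = \frac{53268923237}{2225}$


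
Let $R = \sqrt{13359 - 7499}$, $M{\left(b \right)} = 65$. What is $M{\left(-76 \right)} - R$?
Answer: $65 - 2 \sqrt{1465} \approx -11.551$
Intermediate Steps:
$R = 2 \sqrt{1465}$ ($R = \sqrt{5860} = 2 \sqrt{1465} \approx 76.551$)
$M{\left(-76 \right)} - R = 65 - 2 \sqrt{1465}$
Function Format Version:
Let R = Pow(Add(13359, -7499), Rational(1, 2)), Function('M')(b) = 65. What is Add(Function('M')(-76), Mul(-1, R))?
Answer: Add(65, Mul(-2, Pow(1465, Rational(1, 2)))) ≈ -11.551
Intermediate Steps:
R = Mul(2, Pow(1465, Rational(1, 2))) (R = Pow(5860, Rational(1, 2)) = Mul(2, Pow(1465, Rational(1, 2))) ≈ 76.551)
Add(Function('M')(-76), Mul(-1, R)) = Add(65, Mul(-1, Mul(2, Pow(1465, Rational(1, 2))))) = Add(65, Mul(-2, Pow(1465, Rational(1, 2))))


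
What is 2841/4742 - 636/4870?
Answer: 5409879/11546770 ≈ 0.46852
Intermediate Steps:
2841/4742 - 636/4870 = 2841*(1/4742) - 636*1/4870 = 2841/4742 - 318/2435 = 5409879/11546770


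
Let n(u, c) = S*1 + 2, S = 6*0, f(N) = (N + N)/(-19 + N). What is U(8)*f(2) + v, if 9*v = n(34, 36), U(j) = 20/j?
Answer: -56/153 ≈ -0.36601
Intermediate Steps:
f(N) = 2*N/(-19 + N) (f(N) = (2*N)/(-19 + N) = 2*N/(-19 + N))
S = 0
n(u, c) = 2 (n(u, c) = 0*1 + 2 = 0 + 2 = 2)
v = 2/9 (v = (⅑)*2 = 2/9 ≈ 0.22222)
U(8)*f(2) + v = (20/8)*(2*2/(-19 + 2)) + 2/9 = (20*(⅛))*(2*2/(-17)) + 2/9 = 5*(2*2*(-1/17))/2 + 2/9 = (5/2)*(-4/17) + 2/9 = -10/17 + 2/9 = -56/153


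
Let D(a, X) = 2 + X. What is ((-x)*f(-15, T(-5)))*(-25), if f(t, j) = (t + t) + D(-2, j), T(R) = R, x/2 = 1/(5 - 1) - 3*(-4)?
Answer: -40425/2 ≈ -20213.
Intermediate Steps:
x = 49/2 (x = 2*(1/(5 - 1) - 3*(-4)) = 2*(1/4 + 12) = 2*(49/4) = 49/2 ≈ 24.500)
f(t, j) = 2 + j + 2*t (f(t, j) = (t + t) + (2 + j) = 2*t + (2 + j) = 2 + j + 2*t)
((-x)*f(-15, T(-5)))*(-25) = ((-1*49/2)*(2 - 5 + 2*(-15)))*(-25) = -49*(2 - 5 - 30)/2*(-25) = -49/2*(-33)*(-25) = (1617/2)*(-25) = -40425/2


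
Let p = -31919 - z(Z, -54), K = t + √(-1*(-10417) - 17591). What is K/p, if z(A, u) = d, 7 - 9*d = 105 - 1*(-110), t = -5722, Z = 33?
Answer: 51498/287063 - 9*I*√7174/287063 ≈ 0.1794 - 0.0026555*I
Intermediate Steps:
d = -208/9 (d = 7/9 - (105 - 1*(-110))/9 = 7/9 - (105 + 110)/9 = 7/9 - ⅑*215 = 7/9 - 215/9 = -208/9 ≈ -23.111)
z(A, u) = -208/9
K = -5722 + I*√7174 (K = -5722 + √(-1*(-10417) - 17591) = -5722 + √(10417 - 17591) = -5722 + √(-7174) = -5722 + I*√7174 ≈ -5722.0 + 84.699*I)
p = -287063/9 (p = -31919 - 1*(-208/9) = -31919 + 208/9 = -287063/9 ≈ -31896.)
K/p = (-5722 + I*√7174)/(-287063/9) = (-5722 + I*√7174)*(-9/287063) = 51498/287063 - 9*I*√7174/287063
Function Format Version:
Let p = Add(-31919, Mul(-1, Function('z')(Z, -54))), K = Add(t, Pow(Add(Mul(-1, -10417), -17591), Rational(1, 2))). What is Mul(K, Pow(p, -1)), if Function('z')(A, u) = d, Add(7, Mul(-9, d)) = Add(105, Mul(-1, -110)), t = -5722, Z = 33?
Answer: Add(Rational(51498, 287063), Mul(Rational(-9, 287063), I, Pow(7174, Rational(1, 2)))) ≈ Add(0.17940, Mul(-0.0026555, I))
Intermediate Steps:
d = Rational(-208, 9) (d = Add(Rational(7, 9), Mul(Rational(-1, 9), Add(105, Mul(-1, -110)))) = Add(Rational(7, 9), Mul(Rational(-1, 9), Add(105, 110))) = Add(Rational(7, 9), Mul(Rational(-1, 9), 215)) = Add(Rational(7, 9), Rational(-215, 9)) = Rational(-208, 9) ≈ -23.111)
Function('z')(A, u) = Rational(-208, 9)
K = Add(-5722, Mul(I, Pow(7174, Rational(1, 2)))) (K = Add(-5722, Pow(Add(Mul(-1, -10417), -17591), Rational(1, 2))) = Add(-5722, Pow(Add(10417, -17591), Rational(1, 2))) = Add(-5722, Pow(-7174, Rational(1, 2))) = Add(-5722, Mul(I, Pow(7174, Rational(1, 2)))) ≈ Add(-5722.0, Mul(84.699, I)))
p = Rational(-287063, 9) (p = Add(-31919, Mul(-1, Rational(-208, 9))) = Add(-31919, Rational(208, 9)) = Rational(-287063, 9) ≈ -31896.)
Mul(K, Pow(p, -1)) = Mul(Add(-5722, Mul(I, Pow(7174, Rational(1, 2)))), Pow(Rational(-287063, 9), -1)) = Mul(Add(-5722, Mul(I, Pow(7174, Rational(1, 2)))), Rational(-9, 287063)) = Add(Rational(51498, 287063), Mul(Rational(-9, 287063), I, Pow(7174, Rational(1, 2))))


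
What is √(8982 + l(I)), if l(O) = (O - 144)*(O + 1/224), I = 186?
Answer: √268707/4 ≈ 129.59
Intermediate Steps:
l(O) = (-144 + O)*(1/224 + O) (l(O) = (-144 + O)*(O + 1/224) = (-144 + O)*(1/224 + O))
√(8982 + l(I)) = √(8982 + (-9/14 + 186² - 32255/224*186)) = √(8982 + (-9/14 + 34596 - 2999715/112)) = √(8982 + 124995/16) = √(268707/16) = √268707/4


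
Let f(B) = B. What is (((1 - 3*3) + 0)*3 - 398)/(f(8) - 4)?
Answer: -211/2 ≈ -105.50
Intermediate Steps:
(((1 - 3*3) + 0)*3 - 398)/(f(8) - 4) = (((1 - 3*3) + 0)*3 - 398)/(8 - 4) = (((1 - 9) + 0)*3 - 398)/4 = ((-8 + 0)*3 - 398)*(¼) = (-8*3 - 398)*(¼) = (-24 - 398)*(¼) = -422*¼ = -211/2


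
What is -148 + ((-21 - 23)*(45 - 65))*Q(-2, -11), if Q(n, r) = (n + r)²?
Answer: 148572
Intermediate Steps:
-148 + ((-21 - 23)*(45 - 65))*Q(-2, -11) = -148 + ((-21 - 23)*(45 - 65))*(-2 - 11)² = -148 - 44*(-20)*(-13)² = -148 + 880*169 = -148 + 148720 = 148572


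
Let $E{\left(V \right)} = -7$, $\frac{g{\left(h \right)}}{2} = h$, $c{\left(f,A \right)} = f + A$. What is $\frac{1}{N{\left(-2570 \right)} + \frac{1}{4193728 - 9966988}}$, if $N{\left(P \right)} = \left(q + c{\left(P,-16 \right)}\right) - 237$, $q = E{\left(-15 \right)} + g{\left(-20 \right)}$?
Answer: $- \frac{5773260}{16569256201} \approx -0.00034843$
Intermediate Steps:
$c{\left(f,A \right)} = A + f$
$g{\left(h \right)} = 2 h$
$q = -47$ ($q = -7 + 2 \left(-20\right) = -7 - 40 = -47$)
$N{\left(P \right)} = -300 + P$ ($N{\left(P \right)} = \left(-47 + \left(-16 + P\right)\right) - 237 = \left(-63 + P\right) - 237 = -300 + P$)
$\frac{1}{N{\left(-2570 \right)} + \frac{1}{4193728 - 9966988}} = \frac{1}{\left(-300 - 2570\right) + \frac{1}{4193728 - 9966988}} = \frac{1}{-2870 + \frac{1}{-5773260}} = \frac{1}{-2870 - \frac{1}{5773260}} = \frac{1}{- \frac{16569256201}{5773260}} = - \frac{5773260}{16569256201}$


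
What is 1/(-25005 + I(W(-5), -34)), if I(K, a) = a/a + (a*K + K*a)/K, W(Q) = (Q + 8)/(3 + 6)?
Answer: -1/25072 ≈ -3.9885e-5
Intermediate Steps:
W(Q) = 8/9 + Q/9 (W(Q) = (8 + Q)/9 = 8/9 + Q/9)
I(K, a) = 1 + 2*a (I(K, a) = 1 + (K*a + K*a)/K = 1 + (2*K*a)/K = 1 + 2*a)
1/(-25005 + I(W(-5), -34)) = 1/(-25005 + (1 + 2*(-34))) = 1/(-25005 + (1 - 68)) = 1/(-25005 - 67) = 1/(-25072) = -1/25072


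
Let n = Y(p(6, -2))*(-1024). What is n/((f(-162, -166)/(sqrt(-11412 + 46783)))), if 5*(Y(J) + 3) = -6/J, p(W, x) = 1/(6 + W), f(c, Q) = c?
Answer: -14848*sqrt(35371)/135 ≈ -20685.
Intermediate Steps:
Y(J) = -3 - 6/(5*J) (Y(J) = -3 + (-6/J)/5 = -3 - 6/(5*J))
n = 89088/5 (n = (-3 - 6/(5*(1/(6 + 6))))*(-1024) = (-3 - 6/(5*(1/12)))*(-1024) = (-3 - 6/(5*1/12))*(-1024) = (-3 - 6/5*12)*(-1024) = (-3 - 72/5)*(-1024) = -87/5*(-1024) = 89088/5 ≈ 17818.)
n/((f(-162, -166)/(sqrt(-11412 + 46783)))) = 89088/(5*((-162/sqrt(-11412 + 46783)))) = 89088/(5*((-162*sqrt(35371)/35371))) = 89088*(-sqrt(35371)/162)/5 = -14848*sqrt(35371)/135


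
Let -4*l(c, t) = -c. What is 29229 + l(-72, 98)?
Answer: 29211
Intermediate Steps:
l(c, t) = c/4 (l(c, t) = -(-1)*c/4 = c/4)
29229 + l(-72, 98) = 29229 + (1/4)*(-72) = 29229 - 18 = 29211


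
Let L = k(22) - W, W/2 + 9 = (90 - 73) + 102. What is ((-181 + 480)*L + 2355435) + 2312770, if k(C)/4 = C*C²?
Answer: 17337433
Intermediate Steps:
k(C) = 4*C³ (k(C) = 4*(C*C²) = 4*C³)
W = 220 (W = -18 + 2*((90 - 73) + 102) = -18 + 2*(17 + 102) = -18 + 2*119 = -18 + 238 = 220)
L = 42372 (L = 4*22³ - 1*220 = 4*10648 - 220 = 42592 - 220 = 42372)
((-181 + 480)*L + 2355435) + 2312770 = ((-181 + 480)*42372 + 2355435) + 2312770 = (299*42372 + 2355435) + 2312770 = (12669228 + 2355435) + 2312770 = 15024663 + 2312770 = 17337433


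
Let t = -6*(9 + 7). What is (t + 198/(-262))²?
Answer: 160655625/17161 ≈ 9361.7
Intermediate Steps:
t = -96 (t = -6*16 = -96)
(t + 198/(-262))² = (-96 + 198/(-262))² = (-96 + 198*(-1/262))² = (-96 - 99/131)² = (-12675/131)² = 160655625/17161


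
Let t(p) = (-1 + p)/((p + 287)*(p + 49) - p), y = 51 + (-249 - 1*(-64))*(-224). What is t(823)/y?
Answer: 822/40125821627 ≈ 2.0486e-8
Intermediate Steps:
y = 41491 (y = 51 + (-249 + 64)*(-224) = 51 - 185*(-224) = 51 + 41440 = 41491)
t(p) = (-1 + p)/(-p + (49 + p)*(287 + p)) (t(p) = (-1 + p)/((287 + p)*(49 + p) - p) = (-1 + p)/((49 + p)*(287 + p) - p) = (-1 + p)/(-p + (49 + p)*(287 + p)))
t(823)/y = ((-1 + 823)/(14063 + 823² + 335*823))/41491 = (822/(14063 + 677329 + 275705))*(1/41491) = (822/967097)*(1/41491) = 822/40125821627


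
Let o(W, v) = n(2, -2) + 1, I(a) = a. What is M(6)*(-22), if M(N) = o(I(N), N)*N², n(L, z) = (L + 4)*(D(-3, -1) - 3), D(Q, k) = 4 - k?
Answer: -10296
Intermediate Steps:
n(L, z) = 8 + 2*L (n(L, z) = (L + 4)*((4 - 1*(-1)) - 3) = (4 + L)*((4 + 1) - 3) = (4 + L)*(5 - 3) = (4 + L)*2 = 8 + 2*L)
o(W, v) = 13 (o(W, v) = (8 + 2*2) + 1 = (8 + 4) + 1 = 12 + 1 = 13)
M(N) = 13*N²
M(6)*(-22) = (13*6²)*(-22) = (13*36)*(-22) = 468*(-22) = -10296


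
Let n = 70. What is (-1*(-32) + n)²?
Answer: 10404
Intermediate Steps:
(-1*(-32) + n)² = (-1*(-32) + 70)² = (32 + 70)² = 102² = 10404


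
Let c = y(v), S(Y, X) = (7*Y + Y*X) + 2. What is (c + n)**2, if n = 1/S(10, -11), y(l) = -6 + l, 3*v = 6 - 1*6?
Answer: 52441/1444 ≈ 36.316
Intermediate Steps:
S(Y, X) = 2 + 7*Y + X*Y (S(Y, X) = (7*Y + X*Y) + 2 = 2 + 7*Y + X*Y)
v = 0 (v = (6 - 1*6)/3 = (6 - 6)/3 = (1/3)*0 = 0)
c = -6 (c = -6 + 0 = -6)
n = -1/38 (n = 1/(2 + 7*10 - 11*10) = 1/(2 + 70 - 110) = 1/(-38) = -1/38 ≈ -0.026316)
(c + n)**2 = (-6 - 1/38)**2 = (-229/38)**2 = 52441/1444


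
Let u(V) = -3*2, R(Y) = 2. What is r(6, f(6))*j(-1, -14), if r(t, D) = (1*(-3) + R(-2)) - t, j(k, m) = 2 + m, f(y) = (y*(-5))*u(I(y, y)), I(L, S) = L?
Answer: 84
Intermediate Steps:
u(V) = -6
f(y) = 30*y (f(y) = (y*(-5))*(-6) = -5*y*(-6) = 30*y)
r(t, D) = -1 - t (r(t, D) = (1*(-3) + 2) - t = (-3 + 2) - t = -1 - t)
r(6, f(6))*j(-1, -14) = (-1 - 1*6)*(2 - 14) = (-1 - 6)*(-12) = -7*(-12) = 84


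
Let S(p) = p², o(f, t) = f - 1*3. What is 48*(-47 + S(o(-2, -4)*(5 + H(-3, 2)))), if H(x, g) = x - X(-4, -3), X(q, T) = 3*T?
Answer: 142944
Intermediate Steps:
H(x, g) = 9 + x (H(x, g) = x - 3*(-3) = x - 1*(-9) = x + 9 = 9 + x)
o(f, t) = -3 + f (o(f, t) = f - 3 = -3 + f)
48*(-47 + S(o(-2, -4)*(5 + H(-3, 2)))) = 48*(-47 + ((-3 - 2)*(5 + (9 - 3)))²) = 48*(-47 + (-5*(5 + 6))²) = 48*(-47 + (-5*11)²) = 48*(-47 + (-55)²) = 48*(-47 + 3025) = 48*2978 = 142944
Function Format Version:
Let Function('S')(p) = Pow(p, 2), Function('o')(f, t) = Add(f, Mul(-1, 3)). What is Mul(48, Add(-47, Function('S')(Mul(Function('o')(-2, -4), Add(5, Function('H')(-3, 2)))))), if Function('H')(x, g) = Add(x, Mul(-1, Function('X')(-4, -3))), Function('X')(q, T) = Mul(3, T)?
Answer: 142944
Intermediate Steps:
Function('H')(x, g) = Add(9, x) (Function('H')(x, g) = Add(x, Mul(-1, Mul(3, -3))) = Add(x, Mul(-1, -9)) = Add(x, 9) = Add(9, x))
Function('o')(f, t) = Add(-3, f) (Function('o')(f, t) = Add(f, -3) = Add(-3, f))
Mul(48, Add(-47, Function('S')(Mul(Function('o')(-2, -4), Add(5, Function('H')(-3, 2)))))) = Mul(48, Add(-47, Pow(Mul(Add(-3, -2), Add(5, Add(9, -3))), 2))) = Mul(48, Add(-47, Pow(Mul(-5, Add(5, 6)), 2))) = Mul(48, Add(-47, Pow(Mul(-5, 11), 2))) = Mul(48, Add(-47, Pow(-55, 2))) = Mul(48, Add(-47, 3025)) = Mul(48, 2978) = 142944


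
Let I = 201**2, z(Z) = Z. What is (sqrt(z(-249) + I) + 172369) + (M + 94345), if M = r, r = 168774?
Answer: 435488 + 2*sqrt(10038) ≈ 4.3569e+5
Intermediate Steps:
I = 40401
M = 168774
(sqrt(z(-249) + I) + 172369) + (M + 94345) = (sqrt(-249 + 40401) + 172369) + (168774 + 94345) = (sqrt(40152) + 172369) + 263119 = (2*sqrt(10038) + 172369) + 263119 = (172369 + 2*sqrt(10038)) + 263119 = 435488 + 2*sqrt(10038)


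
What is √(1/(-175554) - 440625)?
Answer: I*√1508857005282006/58518 ≈ 663.8*I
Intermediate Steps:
√(1/(-175554) - 440625) = √(-1/175554 - 440625) = √(-77353481251/175554) = I*√1508857005282006/58518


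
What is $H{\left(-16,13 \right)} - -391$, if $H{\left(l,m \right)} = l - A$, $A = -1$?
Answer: $376$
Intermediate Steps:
$H{\left(l,m \right)} = 1 + l$ ($H{\left(l,m \right)} = l - -1 = l + 1 = 1 + l$)
$H{\left(-16,13 \right)} - -391 = \left(1 - 16\right) - -391 = -15 + 391 = 376$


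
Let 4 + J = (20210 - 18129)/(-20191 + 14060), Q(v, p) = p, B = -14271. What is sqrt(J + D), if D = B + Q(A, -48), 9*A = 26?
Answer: I*sqrt(538402311614)/6131 ≈ 119.68*I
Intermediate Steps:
A = 26/9 (A = (1/9)*26 = 26/9 ≈ 2.8889)
J = -26605/6131 (J = -4 + (20210 - 18129)/(-20191 + 14060) = -4 + 2081/(-6131) = -4 + 2081*(-1/6131) = -4 - 2081/6131 = -26605/6131 ≈ -4.3394)
D = -14319 (D = -14271 - 48 = -14319)
sqrt(J + D) = sqrt(-26605/6131 - 14319) = sqrt(-87816394/6131) = I*sqrt(538402311614)/6131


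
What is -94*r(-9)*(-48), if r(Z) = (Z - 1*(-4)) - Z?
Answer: 18048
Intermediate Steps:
r(Z) = 4 (r(Z) = (Z + 4) - Z = (4 + Z) - Z = 4)
-94*r(-9)*(-48) = -94*4*(-48) = -376*(-48) = 18048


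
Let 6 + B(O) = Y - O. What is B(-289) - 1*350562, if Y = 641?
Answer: -349638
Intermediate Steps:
B(O) = 635 - O (B(O) = -6 + (641 - O) = 635 - O)
B(-289) - 1*350562 = (635 - 1*(-289)) - 1*350562 = (635 + 289) - 350562 = 924 - 350562 = -349638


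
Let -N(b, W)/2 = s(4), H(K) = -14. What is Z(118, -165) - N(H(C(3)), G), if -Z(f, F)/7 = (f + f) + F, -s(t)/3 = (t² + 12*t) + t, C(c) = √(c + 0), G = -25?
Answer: -905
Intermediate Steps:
C(c) = √c
s(t) = -39*t - 3*t² (s(t) = -3*((t² + 12*t) + t) = -3*(t² + 13*t) = -39*t - 3*t²)
N(b, W) = 408 (N(b, W) = -(-6)*4*(13 + 4) = -(-6)*4*17 = -2*(-204) = 408)
Z(f, F) = -14*f - 7*F (Z(f, F) = -7*((f + f) + F) = -7*(2*f + F) = -7*(F + 2*f) = -14*f - 7*F)
Z(118, -165) - N(H(C(3)), G) = (-14*118 - 7*(-165)) - 1*408 = (-1652 + 1155) - 408 = -497 - 408 = -905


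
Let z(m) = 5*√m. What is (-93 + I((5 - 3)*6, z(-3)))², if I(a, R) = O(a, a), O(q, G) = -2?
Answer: 9025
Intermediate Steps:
I(a, R) = -2
(-93 + I((5 - 3)*6, z(-3)))² = (-93 - 2)² = (-95)² = 9025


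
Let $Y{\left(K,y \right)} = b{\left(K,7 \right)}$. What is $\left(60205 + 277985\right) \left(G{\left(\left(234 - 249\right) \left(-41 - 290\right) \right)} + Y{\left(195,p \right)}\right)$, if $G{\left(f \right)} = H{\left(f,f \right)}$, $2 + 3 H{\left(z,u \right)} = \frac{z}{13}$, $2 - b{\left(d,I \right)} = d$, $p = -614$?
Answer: $- \frac{291745240}{13} \approx -2.2442 \cdot 10^{7}$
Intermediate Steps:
$b{\left(d,I \right)} = 2 - d$
$H{\left(z,u \right)} = - \frac{2}{3} + \frac{z}{39}$ ($H{\left(z,u \right)} = - \frac{2}{3} + \frac{z \frac{1}{13}}{3} = - \frac{2}{3} + \frac{\frac{1}{13} z}{3} = - \frac{2}{3} + \frac{z}{39}$)
$Y{\left(K,y \right)} = 2 - K$
$G{\left(f \right)} = - \frac{2}{3} + \frac{f}{39}$
$\left(60205 + 277985\right) \left(G{\left(\left(234 - 249\right) \left(-41 - 290\right) \right)} + Y{\left(195,p \right)}\right) = \left(60205 + 277985\right) \left(\left(- \frac{2}{3} + \frac{\left(234 - 249\right) \left(-41 - 290\right)}{39}\right) + \left(2 - 195\right)\right) = 338190 \left(\left(- \frac{2}{3} + \frac{\left(-15\right) \left(-331\right)}{39}\right) + \left(2 - 195\right)\right) = 338190 \left(\left(- \frac{2}{3} + \frac{1}{39} \cdot 4965\right) - 193\right) = 338190 \left(\left(- \frac{2}{3} + \frac{1655}{13}\right) - 193\right) = 338190 \left(\frac{4939}{39} - 193\right) = 338190 \left(- \frac{2588}{39}\right) = - \frac{291745240}{13}$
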